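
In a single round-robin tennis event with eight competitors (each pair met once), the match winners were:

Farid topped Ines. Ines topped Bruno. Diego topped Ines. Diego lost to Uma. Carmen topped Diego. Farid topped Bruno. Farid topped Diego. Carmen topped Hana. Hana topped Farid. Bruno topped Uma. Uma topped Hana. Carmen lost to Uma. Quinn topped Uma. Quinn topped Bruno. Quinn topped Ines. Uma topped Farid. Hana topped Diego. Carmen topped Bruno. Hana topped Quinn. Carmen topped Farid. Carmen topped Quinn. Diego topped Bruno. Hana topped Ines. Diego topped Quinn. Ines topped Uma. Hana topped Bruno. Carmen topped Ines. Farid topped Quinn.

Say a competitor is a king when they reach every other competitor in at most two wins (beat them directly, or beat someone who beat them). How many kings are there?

Carmen reaches everyone (king).
Bruno cannot reach Ines, Quinn in two steps.
Ines cannot reach Quinn in two steps.
Hana cannot reach Carmen in two steps.
Uma reaches everyone (king).
Quinn reaches everyone (king).
Diego cannot reach Carmen, Hana, Farid in two steps.
Farid cannot reach Carmen, Hana in two steps.
Kings: Carmen, Uma, Quinn — 3.

3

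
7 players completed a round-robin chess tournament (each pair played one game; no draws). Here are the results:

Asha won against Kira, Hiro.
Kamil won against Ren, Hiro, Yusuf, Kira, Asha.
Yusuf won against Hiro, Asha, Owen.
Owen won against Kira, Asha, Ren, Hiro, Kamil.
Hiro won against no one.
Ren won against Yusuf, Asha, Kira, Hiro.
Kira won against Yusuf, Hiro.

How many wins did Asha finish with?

2

Asha's results: beat Hiro, Kira; lost to Yusuf, Ren, Owen, Kamil.
That is 2 wins.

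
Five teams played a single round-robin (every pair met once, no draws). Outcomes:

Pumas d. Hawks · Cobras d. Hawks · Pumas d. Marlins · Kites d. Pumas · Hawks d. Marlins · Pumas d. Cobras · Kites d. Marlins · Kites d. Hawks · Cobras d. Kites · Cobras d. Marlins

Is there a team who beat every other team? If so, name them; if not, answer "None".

Highest win total is Pumas with 3 (out of 4 possible).
Pumas lost to Kites, so no team went undefeated.

None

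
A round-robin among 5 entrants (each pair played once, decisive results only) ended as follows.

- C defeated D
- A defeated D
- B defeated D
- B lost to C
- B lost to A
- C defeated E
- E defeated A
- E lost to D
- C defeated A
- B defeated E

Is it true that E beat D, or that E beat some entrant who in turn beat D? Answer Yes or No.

Yes

E did not beat D directly.
E beat A. Of those, A beat D.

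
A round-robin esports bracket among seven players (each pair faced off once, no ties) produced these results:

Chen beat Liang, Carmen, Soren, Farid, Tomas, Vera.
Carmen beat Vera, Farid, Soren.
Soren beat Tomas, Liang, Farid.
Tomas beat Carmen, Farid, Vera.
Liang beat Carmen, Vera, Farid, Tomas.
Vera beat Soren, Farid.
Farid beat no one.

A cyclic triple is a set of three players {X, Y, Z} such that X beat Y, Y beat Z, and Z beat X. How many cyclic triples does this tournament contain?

Win totals: Tomas 3, Soren 3, Vera 2, Liang 4, Carmen 3, Chen 6, Farid 0.
A player with w wins dominates both others in C(w,2) triples; summing gives 3 + 3 + 1 + 6 + 3 + 15 + 0 = 31 transitive triples.
Total triples C(7,3) = 35, so cyclic triples = 35 − 31 = 4.

4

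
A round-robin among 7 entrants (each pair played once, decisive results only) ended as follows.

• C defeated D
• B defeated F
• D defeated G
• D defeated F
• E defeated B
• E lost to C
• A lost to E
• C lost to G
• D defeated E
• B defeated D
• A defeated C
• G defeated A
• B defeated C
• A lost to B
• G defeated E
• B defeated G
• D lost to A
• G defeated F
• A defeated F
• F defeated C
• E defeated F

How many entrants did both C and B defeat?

1

C beat: D, E.
B beat: A, C, D, F, G.
Both beat: D — 1.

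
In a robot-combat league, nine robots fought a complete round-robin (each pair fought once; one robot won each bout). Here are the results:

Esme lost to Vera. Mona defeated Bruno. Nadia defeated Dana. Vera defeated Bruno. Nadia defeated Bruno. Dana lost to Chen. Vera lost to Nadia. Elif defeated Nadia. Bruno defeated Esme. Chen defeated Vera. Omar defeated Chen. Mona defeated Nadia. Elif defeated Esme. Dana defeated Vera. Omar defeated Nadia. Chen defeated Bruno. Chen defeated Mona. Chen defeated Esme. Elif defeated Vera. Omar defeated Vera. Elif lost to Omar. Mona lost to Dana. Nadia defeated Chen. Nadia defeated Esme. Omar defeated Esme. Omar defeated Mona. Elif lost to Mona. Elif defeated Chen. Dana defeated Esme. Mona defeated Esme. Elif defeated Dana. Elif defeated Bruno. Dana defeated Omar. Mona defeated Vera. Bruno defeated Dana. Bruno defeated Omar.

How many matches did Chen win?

5

Chen's results: beat Bruno, Dana, Esme, Mona, Vera; lost to Omar, Nadia, Elif.
That is 5 wins.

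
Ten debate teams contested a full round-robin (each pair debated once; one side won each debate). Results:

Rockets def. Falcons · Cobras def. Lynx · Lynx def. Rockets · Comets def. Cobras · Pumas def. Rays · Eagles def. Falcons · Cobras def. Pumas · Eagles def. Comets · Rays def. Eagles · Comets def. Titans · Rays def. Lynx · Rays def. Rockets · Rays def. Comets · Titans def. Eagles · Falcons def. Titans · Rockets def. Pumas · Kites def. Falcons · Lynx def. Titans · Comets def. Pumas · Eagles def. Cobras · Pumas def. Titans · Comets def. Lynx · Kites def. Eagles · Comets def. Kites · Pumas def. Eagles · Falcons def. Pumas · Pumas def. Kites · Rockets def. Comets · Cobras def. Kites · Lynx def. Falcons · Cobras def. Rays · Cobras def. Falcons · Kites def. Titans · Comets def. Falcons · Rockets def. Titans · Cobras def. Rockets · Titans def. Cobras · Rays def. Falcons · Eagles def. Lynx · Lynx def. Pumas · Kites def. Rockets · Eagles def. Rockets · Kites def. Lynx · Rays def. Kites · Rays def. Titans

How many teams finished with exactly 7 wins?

Win totals: Eagles 5, Falcons 2, Rockets 4, Cobras 6, Titans 2, Pumas 4, Lynx 4, Kites 5, Rays 7, Comets 6.
Exactly 7: Rays — 1 team.

1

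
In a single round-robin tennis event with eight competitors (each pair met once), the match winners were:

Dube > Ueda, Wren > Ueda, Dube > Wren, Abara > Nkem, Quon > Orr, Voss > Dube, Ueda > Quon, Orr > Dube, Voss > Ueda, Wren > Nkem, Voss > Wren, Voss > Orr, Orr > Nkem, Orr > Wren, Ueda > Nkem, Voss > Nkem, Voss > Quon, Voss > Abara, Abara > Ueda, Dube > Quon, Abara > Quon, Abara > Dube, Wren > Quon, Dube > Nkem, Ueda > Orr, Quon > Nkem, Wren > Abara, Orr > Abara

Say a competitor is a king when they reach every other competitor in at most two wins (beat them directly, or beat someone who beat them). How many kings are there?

1

Voss reaches everyone (king).
Quon cannot reach Voss, Ueda in two steps.
Nkem cannot reach Voss, Quon, Wren, Ueda, Orr, Abara, Dube in two steps.
Wren cannot reach Voss in two steps.
Ueda cannot reach Voss in two steps.
Orr cannot reach Voss in two steps.
Abara cannot reach Voss in two steps.
Dube cannot reach Voss in two steps.
Kings: Voss — 1.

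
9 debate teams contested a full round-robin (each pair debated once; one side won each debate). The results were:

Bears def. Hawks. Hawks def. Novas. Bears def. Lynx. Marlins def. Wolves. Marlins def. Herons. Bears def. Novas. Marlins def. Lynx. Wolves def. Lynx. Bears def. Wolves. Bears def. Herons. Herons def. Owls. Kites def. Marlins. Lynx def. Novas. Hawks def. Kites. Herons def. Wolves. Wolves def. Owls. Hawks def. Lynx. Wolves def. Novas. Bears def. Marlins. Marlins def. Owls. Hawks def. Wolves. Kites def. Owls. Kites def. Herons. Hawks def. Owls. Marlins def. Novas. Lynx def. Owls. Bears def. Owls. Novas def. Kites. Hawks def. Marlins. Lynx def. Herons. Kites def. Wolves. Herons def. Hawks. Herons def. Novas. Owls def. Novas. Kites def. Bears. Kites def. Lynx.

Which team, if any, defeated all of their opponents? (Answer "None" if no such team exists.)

None

Highest win total is Bears with 7 (out of 8 possible).
Bears lost to Kites, so no team went undefeated.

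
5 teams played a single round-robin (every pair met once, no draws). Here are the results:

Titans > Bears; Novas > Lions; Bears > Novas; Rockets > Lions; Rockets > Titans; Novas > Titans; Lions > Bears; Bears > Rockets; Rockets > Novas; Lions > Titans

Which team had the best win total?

Rockets

Win totals: Rockets 3, Lions 2, Bears 2, Titans 1, Novas 2.
Rockets leads with 3 wins (next highest: 2).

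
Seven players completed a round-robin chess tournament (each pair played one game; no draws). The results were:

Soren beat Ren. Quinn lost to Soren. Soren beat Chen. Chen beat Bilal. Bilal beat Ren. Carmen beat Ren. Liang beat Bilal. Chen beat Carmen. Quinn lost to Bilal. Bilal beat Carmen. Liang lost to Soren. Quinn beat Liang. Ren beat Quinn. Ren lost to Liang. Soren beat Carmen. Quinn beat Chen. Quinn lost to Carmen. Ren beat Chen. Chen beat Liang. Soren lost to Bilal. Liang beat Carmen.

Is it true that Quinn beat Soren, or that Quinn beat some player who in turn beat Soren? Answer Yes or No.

Quinn did not beat Soren directly.
Quinn beat Liang, Chen, but each of them lost to Soren. No two-step path.

No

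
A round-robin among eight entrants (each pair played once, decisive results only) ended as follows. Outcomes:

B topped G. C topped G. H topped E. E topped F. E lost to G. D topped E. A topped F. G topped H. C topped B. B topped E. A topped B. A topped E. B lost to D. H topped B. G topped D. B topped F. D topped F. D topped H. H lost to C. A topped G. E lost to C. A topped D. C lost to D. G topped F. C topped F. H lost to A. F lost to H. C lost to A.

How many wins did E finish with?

E's results: beat F; lost to A, B, C, D, G, H.
That is 1 win.

1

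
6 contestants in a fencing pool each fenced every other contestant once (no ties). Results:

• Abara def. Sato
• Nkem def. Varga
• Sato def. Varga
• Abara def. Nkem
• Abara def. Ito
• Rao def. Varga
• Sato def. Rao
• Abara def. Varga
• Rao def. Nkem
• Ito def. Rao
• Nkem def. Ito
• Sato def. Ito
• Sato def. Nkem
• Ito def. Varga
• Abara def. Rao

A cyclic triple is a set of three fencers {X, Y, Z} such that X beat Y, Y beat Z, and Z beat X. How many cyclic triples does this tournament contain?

Win totals: Ito 2, Nkem 2, Abara 5, Rao 2, Varga 0, Sato 4.
A fencer with w wins dominates both others in C(w,2) triples; summing gives 1 + 1 + 10 + 1 + 0 + 6 = 19 transitive triples.
Total triples C(6,3) = 20, so cyclic triples = 20 − 19 = 1.

1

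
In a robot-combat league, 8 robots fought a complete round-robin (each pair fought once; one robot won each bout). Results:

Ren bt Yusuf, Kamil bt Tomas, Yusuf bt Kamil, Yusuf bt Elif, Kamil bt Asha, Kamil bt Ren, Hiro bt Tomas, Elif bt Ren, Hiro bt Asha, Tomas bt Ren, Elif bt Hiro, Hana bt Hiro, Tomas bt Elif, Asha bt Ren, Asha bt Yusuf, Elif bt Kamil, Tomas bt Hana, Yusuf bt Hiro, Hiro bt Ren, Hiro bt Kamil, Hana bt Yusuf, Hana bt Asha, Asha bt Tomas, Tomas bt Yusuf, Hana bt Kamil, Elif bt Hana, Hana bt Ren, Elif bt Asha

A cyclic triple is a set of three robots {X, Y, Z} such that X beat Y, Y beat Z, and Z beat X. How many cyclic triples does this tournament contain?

15

Win totals: Hana 5, Elif 5, Ren 1, Kamil 3, Hiro 4, Yusuf 3, Asha 3, Tomas 4.
A robot with w wins dominates both others in C(w,2) triples; summing gives 10 + 10 + 0 + 3 + 6 + 3 + 3 + 6 = 41 transitive triples.
Total triples C(8,3) = 56, so cyclic triples = 56 − 41 = 15.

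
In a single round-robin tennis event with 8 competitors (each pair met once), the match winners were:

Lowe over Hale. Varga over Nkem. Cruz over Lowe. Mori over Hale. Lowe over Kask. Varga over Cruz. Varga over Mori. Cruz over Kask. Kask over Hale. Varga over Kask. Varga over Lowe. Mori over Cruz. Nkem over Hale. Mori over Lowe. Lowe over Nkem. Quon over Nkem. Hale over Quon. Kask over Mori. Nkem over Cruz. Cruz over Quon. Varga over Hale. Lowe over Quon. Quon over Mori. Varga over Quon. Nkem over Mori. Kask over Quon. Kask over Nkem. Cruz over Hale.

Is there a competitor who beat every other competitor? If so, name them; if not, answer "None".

Varga

Varga has 7 wins out of 7 opponents — a perfect record.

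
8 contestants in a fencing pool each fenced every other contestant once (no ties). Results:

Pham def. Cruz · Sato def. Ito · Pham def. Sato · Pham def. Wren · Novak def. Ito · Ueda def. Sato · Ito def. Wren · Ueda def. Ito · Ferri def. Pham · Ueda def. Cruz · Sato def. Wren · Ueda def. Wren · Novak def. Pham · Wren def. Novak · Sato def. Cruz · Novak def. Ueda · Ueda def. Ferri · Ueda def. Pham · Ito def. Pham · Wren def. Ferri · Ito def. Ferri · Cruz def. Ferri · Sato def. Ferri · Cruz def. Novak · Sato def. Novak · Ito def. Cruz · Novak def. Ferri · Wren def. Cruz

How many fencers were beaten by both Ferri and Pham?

0

Ferri beat: Pham.
Pham beat: Sato, Wren, Cruz.
No one was beaten by both.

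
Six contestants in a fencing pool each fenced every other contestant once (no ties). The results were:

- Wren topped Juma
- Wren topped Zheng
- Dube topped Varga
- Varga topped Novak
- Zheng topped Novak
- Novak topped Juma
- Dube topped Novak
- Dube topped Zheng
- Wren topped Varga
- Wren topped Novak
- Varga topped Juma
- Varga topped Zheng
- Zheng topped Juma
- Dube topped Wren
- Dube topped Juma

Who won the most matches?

Dube

Win totals: Novak 1, Wren 4, Varga 3, Dube 5, Juma 0, Zheng 2.
Dube leads with 5 wins (next highest: 4).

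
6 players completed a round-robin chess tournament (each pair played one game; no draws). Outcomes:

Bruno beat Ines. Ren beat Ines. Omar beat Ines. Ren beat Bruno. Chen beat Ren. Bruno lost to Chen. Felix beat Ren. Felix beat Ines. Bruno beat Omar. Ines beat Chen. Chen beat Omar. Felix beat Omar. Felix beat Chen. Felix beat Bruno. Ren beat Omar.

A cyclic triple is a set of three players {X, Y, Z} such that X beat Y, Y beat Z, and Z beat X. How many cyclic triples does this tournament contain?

3

Of the C(6,3) = 20 triples, the cyclic ones are: {Bruno, Ines, Chen}; {Omar, Ines, Chen}; {Ines, Chen, Ren}.
That is 3.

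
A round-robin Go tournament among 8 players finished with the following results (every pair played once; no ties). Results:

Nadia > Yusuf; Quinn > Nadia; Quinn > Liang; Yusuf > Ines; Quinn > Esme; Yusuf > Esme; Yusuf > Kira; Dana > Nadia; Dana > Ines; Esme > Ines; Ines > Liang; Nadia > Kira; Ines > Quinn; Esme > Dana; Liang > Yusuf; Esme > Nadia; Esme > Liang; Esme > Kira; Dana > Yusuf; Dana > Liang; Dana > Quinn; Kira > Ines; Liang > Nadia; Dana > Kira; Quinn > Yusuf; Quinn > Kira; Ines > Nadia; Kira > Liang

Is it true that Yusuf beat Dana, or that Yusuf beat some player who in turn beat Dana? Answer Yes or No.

Yes

Yusuf did not beat Dana directly.
Yusuf beat Esme, Ines, Kira. Of those, Esme beat Dana.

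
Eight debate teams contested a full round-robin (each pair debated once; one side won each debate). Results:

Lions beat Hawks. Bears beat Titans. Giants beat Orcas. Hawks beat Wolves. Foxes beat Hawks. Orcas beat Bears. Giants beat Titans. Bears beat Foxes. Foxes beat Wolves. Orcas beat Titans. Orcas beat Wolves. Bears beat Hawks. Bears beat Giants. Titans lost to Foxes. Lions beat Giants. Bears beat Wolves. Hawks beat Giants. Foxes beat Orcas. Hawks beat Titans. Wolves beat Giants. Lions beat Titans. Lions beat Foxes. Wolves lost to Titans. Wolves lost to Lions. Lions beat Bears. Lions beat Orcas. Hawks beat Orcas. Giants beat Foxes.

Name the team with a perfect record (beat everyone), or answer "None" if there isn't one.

Lions

Lions has 7 wins out of 7 opponents — a perfect record.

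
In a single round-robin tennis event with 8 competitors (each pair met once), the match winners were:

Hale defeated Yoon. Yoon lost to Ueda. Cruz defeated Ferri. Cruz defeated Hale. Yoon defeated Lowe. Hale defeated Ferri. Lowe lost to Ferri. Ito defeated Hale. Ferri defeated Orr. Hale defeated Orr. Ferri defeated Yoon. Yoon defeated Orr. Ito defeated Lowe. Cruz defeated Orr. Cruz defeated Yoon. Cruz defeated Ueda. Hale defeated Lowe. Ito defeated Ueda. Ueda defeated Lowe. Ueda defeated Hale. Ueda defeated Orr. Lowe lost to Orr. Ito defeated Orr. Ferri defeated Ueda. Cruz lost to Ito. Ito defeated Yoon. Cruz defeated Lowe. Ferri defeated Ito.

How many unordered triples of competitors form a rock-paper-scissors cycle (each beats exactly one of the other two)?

Win totals: Ferri 5, Ueda 4, Lowe 0, Hale 4, Cruz 6, Yoon 2, Ito 6, Orr 1.
A competitor with w wins dominates both others in C(w,2) triples; summing gives 10 + 6 + 0 + 6 + 15 + 1 + 15 + 0 = 53 transitive triples.
Total triples C(8,3) = 56, so cyclic triples = 56 − 53 = 3.

3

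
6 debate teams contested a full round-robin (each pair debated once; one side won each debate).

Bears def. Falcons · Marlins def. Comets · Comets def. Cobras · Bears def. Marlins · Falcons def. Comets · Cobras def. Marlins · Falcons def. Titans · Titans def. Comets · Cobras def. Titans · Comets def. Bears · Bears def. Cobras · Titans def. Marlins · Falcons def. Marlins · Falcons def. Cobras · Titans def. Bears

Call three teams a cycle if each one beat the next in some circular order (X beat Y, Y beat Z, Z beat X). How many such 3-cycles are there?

Win totals: Falcons 4, Marlins 1, Bears 3, Titans 3, Cobras 2, Comets 2.
A team with w wins dominates both others in C(w,2) triples; summing gives 6 + 0 + 3 + 3 + 1 + 1 = 14 transitive triples.
Total triples C(6,3) = 20, so cyclic triples = 20 − 14 = 6.

6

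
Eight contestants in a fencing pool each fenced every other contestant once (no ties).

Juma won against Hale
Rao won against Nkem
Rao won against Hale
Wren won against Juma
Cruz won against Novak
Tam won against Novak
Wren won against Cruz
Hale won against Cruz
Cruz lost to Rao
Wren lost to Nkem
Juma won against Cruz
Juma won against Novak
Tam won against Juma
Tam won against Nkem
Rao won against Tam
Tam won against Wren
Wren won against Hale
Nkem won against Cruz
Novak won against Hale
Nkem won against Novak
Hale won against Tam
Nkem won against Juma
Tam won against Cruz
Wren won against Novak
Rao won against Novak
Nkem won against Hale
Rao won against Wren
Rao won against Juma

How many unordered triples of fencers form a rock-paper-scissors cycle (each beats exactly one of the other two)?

5

Win totals: Tam 5, Juma 3, Rao 7, Hale 2, Nkem 5, Wren 4, Novak 1, Cruz 1.
A fencer with w wins dominates both others in C(w,2) triples; summing gives 10 + 3 + 21 + 1 + 10 + 6 + 0 + 0 = 51 transitive triples.
Total triples C(8,3) = 56, so cyclic triples = 56 − 51 = 5.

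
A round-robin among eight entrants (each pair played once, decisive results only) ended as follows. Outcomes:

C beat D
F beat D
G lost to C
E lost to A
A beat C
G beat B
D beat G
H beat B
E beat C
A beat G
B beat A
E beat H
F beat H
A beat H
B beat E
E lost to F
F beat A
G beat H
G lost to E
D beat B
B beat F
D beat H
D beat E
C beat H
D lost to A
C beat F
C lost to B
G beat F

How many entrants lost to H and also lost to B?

H beat: B.
B beat: A, C, E, F.
No one was beaten by both.

0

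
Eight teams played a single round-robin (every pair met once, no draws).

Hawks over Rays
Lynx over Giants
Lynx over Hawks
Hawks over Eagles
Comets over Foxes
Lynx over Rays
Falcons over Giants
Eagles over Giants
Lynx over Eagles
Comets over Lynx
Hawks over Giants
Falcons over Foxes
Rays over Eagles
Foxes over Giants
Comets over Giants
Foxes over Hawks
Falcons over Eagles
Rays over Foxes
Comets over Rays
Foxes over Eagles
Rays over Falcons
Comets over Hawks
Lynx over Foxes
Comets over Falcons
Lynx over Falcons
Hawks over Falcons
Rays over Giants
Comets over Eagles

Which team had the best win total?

Win totals: Giants 0, Hawks 4, Lynx 6, Comets 7, Falcons 3, Eagles 1, Foxes 3, Rays 4.
Comets leads with 7 wins (next highest: 6).

Comets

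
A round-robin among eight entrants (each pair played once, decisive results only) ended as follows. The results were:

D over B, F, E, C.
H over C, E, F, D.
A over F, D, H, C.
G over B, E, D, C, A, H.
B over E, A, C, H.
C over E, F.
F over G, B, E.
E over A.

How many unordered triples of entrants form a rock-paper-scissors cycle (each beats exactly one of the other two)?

13

Win totals: A 4, B 4, C 2, D 4, E 1, F 3, G 6, H 4.
An entrant with w wins dominates both others in C(w,2) triples; summing gives 6 + 6 + 1 + 6 + 0 + 3 + 15 + 6 = 43 transitive triples.
Total triples C(8,3) = 56, so cyclic triples = 56 − 43 = 13.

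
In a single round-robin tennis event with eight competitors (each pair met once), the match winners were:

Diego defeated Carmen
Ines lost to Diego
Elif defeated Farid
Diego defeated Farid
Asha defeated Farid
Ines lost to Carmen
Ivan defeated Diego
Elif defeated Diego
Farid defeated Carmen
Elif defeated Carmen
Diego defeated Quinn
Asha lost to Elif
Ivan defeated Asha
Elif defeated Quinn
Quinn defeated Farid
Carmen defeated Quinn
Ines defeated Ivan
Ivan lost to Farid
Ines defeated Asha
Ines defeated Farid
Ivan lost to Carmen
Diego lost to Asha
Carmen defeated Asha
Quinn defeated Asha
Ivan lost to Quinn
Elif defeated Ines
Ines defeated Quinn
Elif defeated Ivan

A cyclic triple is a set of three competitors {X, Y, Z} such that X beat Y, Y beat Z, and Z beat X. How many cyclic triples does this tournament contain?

11

Win totals: Ines 4, Farid 2, Asha 2, Elif 7, Quinn 3, Ivan 2, Carmen 4, Diego 4.
A competitor with w wins dominates both others in C(w,2) triples; summing gives 6 + 1 + 1 + 21 + 3 + 1 + 6 + 6 = 45 transitive triples.
Total triples C(8,3) = 56, so cyclic triples = 56 − 45 = 11.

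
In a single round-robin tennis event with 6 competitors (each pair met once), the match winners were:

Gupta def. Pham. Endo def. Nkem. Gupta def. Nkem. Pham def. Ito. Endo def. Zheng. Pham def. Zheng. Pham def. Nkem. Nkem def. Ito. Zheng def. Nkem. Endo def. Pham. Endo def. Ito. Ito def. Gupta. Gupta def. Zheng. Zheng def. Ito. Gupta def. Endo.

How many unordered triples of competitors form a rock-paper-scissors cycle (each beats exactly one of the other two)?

4

Win totals: Gupta 4, Pham 3, Ito 1, Nkem 1, Endo 4, Zheng 2.
A competitor with w wins dominates both others in C(w,2) triples; summing gives 6 + 3 + 0 + 0 + 6 + 1 = 16 transitive triples.
Total triples C(6,3) = 20, so cyclic triples = 20 − 16 = 4.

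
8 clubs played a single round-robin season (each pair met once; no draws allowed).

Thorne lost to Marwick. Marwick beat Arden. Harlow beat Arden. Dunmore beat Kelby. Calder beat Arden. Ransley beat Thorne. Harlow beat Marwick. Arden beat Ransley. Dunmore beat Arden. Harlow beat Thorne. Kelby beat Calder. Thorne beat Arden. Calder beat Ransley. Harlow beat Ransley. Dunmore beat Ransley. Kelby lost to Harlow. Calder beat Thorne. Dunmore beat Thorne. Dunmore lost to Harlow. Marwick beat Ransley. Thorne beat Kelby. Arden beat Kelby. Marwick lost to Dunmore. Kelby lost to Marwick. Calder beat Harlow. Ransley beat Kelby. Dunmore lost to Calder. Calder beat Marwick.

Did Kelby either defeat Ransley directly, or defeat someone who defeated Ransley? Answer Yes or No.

Kelby did not beat Ransley directly.
Kelby beat Calder. Of those, Calder beat Ransley.

Yes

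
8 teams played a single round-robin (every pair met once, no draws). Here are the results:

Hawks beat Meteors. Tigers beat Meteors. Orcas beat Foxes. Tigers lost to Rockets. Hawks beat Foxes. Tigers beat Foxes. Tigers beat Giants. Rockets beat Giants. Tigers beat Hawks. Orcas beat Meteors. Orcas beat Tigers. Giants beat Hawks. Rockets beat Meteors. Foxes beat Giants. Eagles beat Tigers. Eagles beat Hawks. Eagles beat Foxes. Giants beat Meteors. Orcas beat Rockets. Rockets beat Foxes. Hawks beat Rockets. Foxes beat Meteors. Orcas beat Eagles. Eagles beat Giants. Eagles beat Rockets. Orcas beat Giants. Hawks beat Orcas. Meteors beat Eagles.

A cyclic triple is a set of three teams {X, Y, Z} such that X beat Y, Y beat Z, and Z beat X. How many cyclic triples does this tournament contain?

11

Win totals: Hawks 4, Giants 2, Tigers 4, Eagles 5, Foxes 2, Orcas 6, Meteors 1, Rockets 4.
A team with w wins dominates both others in C(w,2) triples; summing gives 6 + 1 + 6 + 10 + 1 + 15 + 0 + 6 = 45 transitive triples.
Total triples C(8,3) = 56, so cyclic triples = 56 − 45 = 11.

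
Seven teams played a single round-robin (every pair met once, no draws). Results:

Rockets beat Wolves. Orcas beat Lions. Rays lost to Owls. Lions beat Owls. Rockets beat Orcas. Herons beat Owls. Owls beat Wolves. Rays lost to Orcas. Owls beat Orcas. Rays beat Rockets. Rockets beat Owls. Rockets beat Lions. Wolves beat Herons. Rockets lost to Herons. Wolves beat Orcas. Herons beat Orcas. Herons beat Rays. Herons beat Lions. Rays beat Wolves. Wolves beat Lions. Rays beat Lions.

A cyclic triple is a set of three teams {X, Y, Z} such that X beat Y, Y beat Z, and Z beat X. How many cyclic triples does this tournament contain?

Win totals: Orcas 2, Owls 3, Rockets 4, Lions 1, Herons 5, Rays 3, Wolves 3.
A team with w wins dominates both others in C(w,2) triples; summing gives 1 + 3 + 6 + 0 + 10 + 3 + 3 = 26 transitive triples.
Total triples C(7,3) = 35, so cyclic triples = 35 − 26 = 9.

9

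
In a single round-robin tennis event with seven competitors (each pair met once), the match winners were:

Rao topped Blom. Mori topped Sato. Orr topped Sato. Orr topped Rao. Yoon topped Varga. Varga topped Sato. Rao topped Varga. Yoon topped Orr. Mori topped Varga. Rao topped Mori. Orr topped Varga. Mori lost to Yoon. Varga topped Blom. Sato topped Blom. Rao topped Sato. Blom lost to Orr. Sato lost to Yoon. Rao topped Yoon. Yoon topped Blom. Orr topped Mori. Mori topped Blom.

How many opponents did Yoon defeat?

Yoon's results: beat Sato, Varga, Orr, Mori, Blom; lost to Rao.
That is 5 wins.

5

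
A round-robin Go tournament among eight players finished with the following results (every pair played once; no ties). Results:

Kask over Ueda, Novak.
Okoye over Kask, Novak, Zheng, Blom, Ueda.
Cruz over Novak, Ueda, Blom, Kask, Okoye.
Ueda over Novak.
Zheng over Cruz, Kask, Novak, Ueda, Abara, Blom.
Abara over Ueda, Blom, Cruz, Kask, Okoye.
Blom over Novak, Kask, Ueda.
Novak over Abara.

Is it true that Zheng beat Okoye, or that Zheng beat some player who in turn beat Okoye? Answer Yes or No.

Yes

Zheng did not beat Okoye directly.
Zheng beat Cruz, Abara, Kask, Novak, Blom, Ueda. Of those, Cruz beat Okoye.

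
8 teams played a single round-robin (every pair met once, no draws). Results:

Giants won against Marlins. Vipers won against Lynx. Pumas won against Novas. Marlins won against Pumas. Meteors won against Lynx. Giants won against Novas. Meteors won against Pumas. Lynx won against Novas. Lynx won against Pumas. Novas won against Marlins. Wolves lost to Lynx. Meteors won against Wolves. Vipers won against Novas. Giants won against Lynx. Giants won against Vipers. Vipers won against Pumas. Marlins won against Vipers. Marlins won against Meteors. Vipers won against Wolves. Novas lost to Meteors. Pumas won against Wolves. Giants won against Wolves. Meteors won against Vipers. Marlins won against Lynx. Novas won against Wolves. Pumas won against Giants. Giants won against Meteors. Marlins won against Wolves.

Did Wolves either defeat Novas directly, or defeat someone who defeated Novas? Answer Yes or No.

No

Wolves did not beat Novas directly.
Wolves beat no one, so there is no intermediate team.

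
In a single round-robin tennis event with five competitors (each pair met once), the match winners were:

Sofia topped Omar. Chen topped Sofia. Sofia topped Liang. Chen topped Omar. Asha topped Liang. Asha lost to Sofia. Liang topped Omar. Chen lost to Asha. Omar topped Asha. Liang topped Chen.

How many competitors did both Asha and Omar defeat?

Asha beat: Chen, Liang.
Omar beat: Asha.
No one was beaten by both.

0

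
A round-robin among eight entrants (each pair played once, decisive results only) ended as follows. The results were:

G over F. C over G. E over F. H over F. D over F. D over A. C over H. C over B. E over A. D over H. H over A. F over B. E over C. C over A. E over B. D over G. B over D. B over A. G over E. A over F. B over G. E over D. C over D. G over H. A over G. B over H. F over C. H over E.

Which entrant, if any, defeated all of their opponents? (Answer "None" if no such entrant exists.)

None

Highest win total is E with 5 (out of 7 possible).
E lost to G, H, so no entrant went undefeated.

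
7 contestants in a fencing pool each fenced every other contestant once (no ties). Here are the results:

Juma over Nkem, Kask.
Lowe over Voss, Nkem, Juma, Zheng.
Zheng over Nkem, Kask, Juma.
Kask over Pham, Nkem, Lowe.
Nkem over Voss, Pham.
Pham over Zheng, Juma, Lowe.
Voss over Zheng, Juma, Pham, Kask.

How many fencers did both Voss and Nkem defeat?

Voss beat: Kask, Juma, Zheng, Pham.
Nkem beat: Voss, Pham.
Both beat: Pham — 1.

1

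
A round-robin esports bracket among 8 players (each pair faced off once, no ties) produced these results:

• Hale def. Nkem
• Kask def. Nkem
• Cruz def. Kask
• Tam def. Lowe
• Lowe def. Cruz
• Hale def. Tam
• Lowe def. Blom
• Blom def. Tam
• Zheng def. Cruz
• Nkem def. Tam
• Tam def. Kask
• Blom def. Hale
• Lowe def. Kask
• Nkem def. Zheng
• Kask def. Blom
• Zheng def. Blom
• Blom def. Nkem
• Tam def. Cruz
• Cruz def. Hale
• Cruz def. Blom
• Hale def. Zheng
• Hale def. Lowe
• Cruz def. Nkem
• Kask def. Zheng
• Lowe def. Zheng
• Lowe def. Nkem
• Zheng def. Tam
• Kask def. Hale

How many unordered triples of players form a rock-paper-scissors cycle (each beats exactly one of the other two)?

Win totals: Cruz 4, Zheng 3, Tam 3, Hale 4, Lowe 5, Kask 4, Blom 3, Nkem 2.
A player with w wins dominates both others in C(w,2) triples; summing gives 6 + 3 + 3 + 6 + 10 + 6 + 3 + 1 = 38 transitive triples.
Total triples C(8,3) = 56, so cyclic triples = 56 − 38 = 18.

18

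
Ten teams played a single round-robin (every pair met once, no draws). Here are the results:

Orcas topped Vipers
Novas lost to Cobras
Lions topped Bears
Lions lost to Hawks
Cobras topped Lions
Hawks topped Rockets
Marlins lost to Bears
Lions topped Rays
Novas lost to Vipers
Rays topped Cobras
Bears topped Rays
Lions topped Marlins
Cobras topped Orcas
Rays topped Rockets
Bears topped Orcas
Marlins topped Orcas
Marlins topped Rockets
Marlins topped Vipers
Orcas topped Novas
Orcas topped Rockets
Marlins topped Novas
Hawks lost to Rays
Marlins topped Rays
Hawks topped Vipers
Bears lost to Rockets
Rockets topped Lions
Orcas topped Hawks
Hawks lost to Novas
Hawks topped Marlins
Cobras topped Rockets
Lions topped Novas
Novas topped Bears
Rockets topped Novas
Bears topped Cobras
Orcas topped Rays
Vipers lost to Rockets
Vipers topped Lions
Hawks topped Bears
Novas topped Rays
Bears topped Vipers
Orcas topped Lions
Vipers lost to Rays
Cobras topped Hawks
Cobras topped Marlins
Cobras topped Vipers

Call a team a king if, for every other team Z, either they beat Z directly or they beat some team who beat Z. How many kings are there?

Novas reaches everyone (king).
Cobras reaches everyone (king).
Rays reaches everyone (king).
Hawks reaches everyone (king).
Vipers cannot reach Cobras, Orcas, Rockets in two steps.
Orcas reaches everyone (king).
Bears reaches everyone (king).
Rockets reaches everyone (king).
Lions reaches everyone (king).
Marlins reaches everyone (king).
Kings: Novas, Cobras, Rays, Hawks, Orcas, Bears, Rockets, Lions, Marlins — 9.

9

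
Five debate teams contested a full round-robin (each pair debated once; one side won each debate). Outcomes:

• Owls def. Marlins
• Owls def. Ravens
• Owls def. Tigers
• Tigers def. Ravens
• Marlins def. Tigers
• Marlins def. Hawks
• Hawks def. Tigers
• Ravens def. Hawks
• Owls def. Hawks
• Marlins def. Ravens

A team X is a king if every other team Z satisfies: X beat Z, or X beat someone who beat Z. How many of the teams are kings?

1

Hawks cannot reach Owls, Marlins in two steps.
Tigers cannot reach Owls, Marlins in two steps.
Owls reaches everyone (king).
Ravens cannot reach Owls, Marlins in two steps.
Marlins cannot reach Owls in two steps.
Kings: Owls — 1.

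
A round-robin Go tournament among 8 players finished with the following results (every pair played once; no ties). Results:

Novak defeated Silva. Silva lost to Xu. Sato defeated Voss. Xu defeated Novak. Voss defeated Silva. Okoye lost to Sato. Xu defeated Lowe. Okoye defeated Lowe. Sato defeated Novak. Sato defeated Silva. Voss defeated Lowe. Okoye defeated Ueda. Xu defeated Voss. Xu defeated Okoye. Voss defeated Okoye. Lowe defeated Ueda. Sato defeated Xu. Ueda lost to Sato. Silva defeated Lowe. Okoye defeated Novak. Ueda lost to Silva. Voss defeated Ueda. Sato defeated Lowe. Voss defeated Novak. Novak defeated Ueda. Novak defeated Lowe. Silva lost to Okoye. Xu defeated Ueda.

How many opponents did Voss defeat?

Voss' results: beat Ueda, Okoye, Silva, Lowe, Novak; lost to Xu, Sato.
That is 5 wins.

5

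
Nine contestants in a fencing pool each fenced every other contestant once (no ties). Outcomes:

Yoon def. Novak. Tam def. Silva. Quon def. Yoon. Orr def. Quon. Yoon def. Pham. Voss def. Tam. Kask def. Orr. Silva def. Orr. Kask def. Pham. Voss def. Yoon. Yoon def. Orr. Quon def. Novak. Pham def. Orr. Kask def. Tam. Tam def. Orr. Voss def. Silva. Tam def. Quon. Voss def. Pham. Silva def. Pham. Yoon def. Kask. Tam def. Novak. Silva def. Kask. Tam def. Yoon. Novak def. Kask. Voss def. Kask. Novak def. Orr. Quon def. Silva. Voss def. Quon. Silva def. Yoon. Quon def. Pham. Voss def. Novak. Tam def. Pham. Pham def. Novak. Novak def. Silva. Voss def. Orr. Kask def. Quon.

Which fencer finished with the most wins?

Win totals: Orr 1, Pham 2, Kask 4, Voss 8, Quon 4, Silva 4, Tam 6, Novak 3, Yoon 4.
Voss leads with 8 wins (next highest: 6).

Voss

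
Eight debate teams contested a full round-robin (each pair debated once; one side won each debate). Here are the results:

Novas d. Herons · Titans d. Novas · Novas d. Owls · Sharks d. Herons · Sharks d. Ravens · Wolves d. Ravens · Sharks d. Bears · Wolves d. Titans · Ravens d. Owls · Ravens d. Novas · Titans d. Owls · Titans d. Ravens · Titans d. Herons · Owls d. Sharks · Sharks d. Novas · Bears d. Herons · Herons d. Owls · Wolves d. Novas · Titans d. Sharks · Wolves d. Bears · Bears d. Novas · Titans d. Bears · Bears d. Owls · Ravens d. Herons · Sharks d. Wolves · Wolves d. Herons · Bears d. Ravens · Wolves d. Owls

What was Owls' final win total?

1

Owls' results: beat Sharks; lost to Titans, Novas, Herons, Bears, Ravens, Wolves.
That is 1 win.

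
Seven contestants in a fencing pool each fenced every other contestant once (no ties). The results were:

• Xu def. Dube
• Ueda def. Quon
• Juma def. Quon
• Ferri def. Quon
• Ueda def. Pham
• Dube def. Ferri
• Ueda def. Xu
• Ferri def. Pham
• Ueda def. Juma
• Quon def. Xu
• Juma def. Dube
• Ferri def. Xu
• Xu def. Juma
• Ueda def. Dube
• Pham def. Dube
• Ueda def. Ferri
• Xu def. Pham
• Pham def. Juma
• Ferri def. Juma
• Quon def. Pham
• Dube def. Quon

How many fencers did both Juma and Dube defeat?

1

Juma beat: Quon, Dube.
Dube beat: Quon, Ferri.
Both beat: Quon — 1.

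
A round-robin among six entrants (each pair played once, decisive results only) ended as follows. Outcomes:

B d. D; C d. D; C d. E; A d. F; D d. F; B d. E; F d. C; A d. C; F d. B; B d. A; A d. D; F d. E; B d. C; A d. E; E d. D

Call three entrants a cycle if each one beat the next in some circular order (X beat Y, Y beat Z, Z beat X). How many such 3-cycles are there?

Win totals: A 4, B 4, C 2, D 1, E 1, F 3.
An entrant with w wins dominates both others in C(w,2) triples; summing gives 6 + 6 + 1 + 0 + 0 + 3 = 16 transitive triples.
Total triples C(6,3) = 20, so cyclic triples = 20 − 16 = 4.

4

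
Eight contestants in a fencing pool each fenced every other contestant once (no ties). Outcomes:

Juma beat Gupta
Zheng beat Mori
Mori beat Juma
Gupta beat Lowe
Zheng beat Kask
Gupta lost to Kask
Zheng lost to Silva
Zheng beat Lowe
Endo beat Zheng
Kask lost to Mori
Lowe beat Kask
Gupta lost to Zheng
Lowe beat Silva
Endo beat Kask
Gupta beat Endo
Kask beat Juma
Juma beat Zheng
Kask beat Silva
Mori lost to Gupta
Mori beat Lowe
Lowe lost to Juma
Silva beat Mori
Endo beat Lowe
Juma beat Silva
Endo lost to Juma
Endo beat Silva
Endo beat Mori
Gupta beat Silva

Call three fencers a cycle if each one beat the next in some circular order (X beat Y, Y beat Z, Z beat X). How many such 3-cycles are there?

16

Win totals: Kask 3, Silva 2, Endo 5, Gupta 4, Lowe 2, Zheng 4, Mori 3, Juma 5.
A fencer with w wins dominates both others in C(w,2) triples; summing gives 3 + 1 + 10 + 6 + 1 + 6 + 3 + 10 = 40 transitive triples.
Total triples C(8,3) = 56, so cyclic triples = 56 − 40 = 16.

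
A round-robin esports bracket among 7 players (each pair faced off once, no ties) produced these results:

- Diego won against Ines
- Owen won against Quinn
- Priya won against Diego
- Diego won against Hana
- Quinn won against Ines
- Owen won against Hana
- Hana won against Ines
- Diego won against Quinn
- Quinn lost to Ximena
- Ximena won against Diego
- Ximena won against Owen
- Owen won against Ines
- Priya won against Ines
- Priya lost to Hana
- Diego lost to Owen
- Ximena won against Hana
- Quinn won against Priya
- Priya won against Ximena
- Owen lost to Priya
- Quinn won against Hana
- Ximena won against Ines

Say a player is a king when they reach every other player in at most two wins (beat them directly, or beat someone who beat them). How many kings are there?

Quinn reaches everyone (king).
Hana cannot reach Quinn in two steps.
Priya reaches everyone (king).
Ines cannot reach Quinn, Hana, Priya, Diego, Owen, Ximena in two steps.
Diego cannot reach Owen, Ximena in two steps.
Owen cannot reach Ximena in two steps.
Ximena reaches everyone (king).
Kings: Quinn, Priya, Ximena — 3.

3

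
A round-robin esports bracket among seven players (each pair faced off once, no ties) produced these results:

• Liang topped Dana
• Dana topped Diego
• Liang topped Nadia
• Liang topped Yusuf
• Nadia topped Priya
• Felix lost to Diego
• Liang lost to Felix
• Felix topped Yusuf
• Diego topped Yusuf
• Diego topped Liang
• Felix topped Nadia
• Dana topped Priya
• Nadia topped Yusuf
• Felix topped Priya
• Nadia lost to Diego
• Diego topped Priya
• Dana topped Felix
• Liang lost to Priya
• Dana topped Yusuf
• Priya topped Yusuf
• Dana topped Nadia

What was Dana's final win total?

5

Dana's results: beat Diego, Yusuf, Nadia, Priya, Felix; lost to Liang.
That is 5 wins.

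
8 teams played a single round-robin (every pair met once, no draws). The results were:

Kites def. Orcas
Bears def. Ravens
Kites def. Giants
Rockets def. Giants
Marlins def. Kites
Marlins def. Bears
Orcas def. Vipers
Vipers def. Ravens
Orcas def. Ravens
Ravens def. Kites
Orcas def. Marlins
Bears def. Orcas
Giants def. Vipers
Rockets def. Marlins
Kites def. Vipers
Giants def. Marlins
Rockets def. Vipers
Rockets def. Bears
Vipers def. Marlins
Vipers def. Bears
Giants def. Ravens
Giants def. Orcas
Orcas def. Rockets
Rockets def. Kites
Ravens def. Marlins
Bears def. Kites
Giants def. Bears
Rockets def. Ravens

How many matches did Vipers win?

Vipers' results: beat Ravens, Marlins, Bears; lost to Rockets, Giants, Kites, Orcas.
That is 3 wins.

3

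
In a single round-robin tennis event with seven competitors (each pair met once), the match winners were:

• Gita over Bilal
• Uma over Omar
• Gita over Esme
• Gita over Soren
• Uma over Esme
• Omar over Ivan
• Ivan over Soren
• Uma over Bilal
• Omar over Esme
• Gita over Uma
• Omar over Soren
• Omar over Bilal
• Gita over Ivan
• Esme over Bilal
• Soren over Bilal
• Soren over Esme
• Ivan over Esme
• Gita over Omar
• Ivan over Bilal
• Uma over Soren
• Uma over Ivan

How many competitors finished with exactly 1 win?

1

Win totals: Ivan 3, Soren 2, Omar 4, Uma 5, Gita 6, Esme 1, Bilal 0.
Exactly 1: Esme — 1 competitor.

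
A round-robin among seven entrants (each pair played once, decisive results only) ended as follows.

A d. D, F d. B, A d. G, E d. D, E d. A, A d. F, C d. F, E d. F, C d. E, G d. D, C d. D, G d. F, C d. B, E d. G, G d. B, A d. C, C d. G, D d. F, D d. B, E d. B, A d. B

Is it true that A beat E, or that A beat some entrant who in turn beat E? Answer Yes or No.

Yes

A did not beat E directly.
A beat B, C, D, F, G. Of those, C beat E.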